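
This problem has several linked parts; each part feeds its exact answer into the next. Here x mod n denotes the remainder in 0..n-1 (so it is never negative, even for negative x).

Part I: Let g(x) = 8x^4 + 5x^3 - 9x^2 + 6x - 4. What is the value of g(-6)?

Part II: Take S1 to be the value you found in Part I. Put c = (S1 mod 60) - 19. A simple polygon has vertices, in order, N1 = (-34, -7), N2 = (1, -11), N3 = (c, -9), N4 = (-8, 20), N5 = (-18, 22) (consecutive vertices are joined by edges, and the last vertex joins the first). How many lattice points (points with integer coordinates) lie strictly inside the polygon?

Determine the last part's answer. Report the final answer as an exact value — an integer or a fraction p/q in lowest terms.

1064

Part I: 8*(-6)^4 + 5*(-6)^3 - 9*(-6)^2 + 6*(-6)^1 - 4 = (10368) + (-1080) + (-324) + (-36) + (-4) = 8924; answer 8924
Part II: S1 = 8924; c = 25; cross terms: (-34*-11 - 1*-7)=381, (1*-9 - 25*-11)=266, (25*20 - -8*-9)=428, (-8*22 - -18*20)=184, (-18*-7 - -34*22)=874; twice the area = |2133| = 2133; area = 2133/2; boundary points = 1 + 2 + 1 + 2 + 1 = 7; strictly interior points = area - boundary/2 + 1 = 1064; answer 1064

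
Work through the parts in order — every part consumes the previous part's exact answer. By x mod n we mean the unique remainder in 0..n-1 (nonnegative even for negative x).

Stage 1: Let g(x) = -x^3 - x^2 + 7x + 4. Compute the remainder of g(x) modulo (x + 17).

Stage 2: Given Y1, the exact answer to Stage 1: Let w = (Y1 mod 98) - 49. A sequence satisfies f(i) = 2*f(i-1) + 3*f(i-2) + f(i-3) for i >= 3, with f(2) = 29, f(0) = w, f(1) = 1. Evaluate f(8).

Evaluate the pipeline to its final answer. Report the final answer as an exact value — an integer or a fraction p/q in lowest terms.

Stage 1: remainder = value at the root: -1*(-17)^3 - 1*(-17)^2 + 7*(-17)^1 + 4 = (4913) + (-289) + (-119) + (4) = 4509; answer 4509
Stage 2: Y1 = 4509; w = -48; f(3) = 2*(29) + 3*(1) + 1*(-48) = 13; iterating: f(3)=13, f(4)=114, f(5)=296, f(6)=947, f(7)=2896, f(8)=8929; answer 8929

8929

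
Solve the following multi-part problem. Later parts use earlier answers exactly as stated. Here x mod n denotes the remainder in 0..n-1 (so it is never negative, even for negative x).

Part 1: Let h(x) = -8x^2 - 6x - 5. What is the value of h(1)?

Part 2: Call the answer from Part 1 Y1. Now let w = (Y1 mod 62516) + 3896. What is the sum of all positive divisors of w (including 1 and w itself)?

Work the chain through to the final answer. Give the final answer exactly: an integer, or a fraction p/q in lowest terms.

Part 1: -8*(1)^2 - 6*(1)^1 - 5 = (-8) + (-6) + (-5) = -19; answer -19
Part 2: Y1 = -19; w = 66393; 66393 = 3^3 * 2459; sigma = (1 + 3 + 9 + 27) * (1 + 2459) = 40 * 2460 = 98400; answer 98400

98400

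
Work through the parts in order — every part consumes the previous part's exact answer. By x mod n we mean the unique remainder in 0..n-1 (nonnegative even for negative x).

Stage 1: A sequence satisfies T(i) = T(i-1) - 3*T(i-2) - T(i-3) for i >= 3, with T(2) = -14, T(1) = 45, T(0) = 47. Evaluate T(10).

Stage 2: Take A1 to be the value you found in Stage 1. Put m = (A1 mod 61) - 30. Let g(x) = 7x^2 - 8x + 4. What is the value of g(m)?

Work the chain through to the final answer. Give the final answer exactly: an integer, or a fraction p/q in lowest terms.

Stage 1: T(3) = 1*(-14) - 3*(45) - 1*(47) = -196; iterating: T(3)=-196, T(4)=-199, T(5)=403, T(6)=1196, T(7)=186, T(8)=-3805, T(9)=-5559, T(10)=5670; answer 5670
Stage 2: A1 = 5670; m = 28; 7*(28)^2 - 8*(28)^1 + 4 = (5488) + (-224) + (4) = 5268; answer 5268

5268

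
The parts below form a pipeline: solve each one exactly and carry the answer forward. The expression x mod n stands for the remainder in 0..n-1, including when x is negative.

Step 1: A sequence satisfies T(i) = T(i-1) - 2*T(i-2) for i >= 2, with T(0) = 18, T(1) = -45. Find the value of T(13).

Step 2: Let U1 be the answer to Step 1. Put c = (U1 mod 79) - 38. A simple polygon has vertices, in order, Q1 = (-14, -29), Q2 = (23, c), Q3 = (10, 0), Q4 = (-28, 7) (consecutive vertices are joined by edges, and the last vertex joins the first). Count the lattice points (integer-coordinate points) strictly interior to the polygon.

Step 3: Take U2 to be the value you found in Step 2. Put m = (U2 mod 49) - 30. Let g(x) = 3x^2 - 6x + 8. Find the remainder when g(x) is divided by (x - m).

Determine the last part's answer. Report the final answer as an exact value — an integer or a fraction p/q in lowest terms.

368

Step 1: T(2) = 1*(-45) - 2*(18) = -81; iterating: T(2)=-81, T(3)=9, T(4)=171, T(5)=153, T(6)=-189, T(7)=-495, T(8)=-117, T(9)=873, T(10)=1107, T(11)=-639, T(12)=-2853, T(13)=-1575; answer -1575
Step 2: U1 = -1575; c = -33; cross terms: (-14*-33 - 23*-29)=1129, (23*0 - 10*-33)=330, (10*7 - -28*0)=70, (-28*-29 - -14*7)=910; twice the area = |2439| = 2439; area = 2439/2; boundary points = 1 + 1 + 1 + 2 = 5; strictly interior points = area - boundary/2 + 1 = 1218; answer 1218
Step 3: U2 = 1218; m = 12; remainder = value at the root: 3*(12)^2 - 6*(12)^1 + 8 = (432) + (-72) + (8) = 368; answer 368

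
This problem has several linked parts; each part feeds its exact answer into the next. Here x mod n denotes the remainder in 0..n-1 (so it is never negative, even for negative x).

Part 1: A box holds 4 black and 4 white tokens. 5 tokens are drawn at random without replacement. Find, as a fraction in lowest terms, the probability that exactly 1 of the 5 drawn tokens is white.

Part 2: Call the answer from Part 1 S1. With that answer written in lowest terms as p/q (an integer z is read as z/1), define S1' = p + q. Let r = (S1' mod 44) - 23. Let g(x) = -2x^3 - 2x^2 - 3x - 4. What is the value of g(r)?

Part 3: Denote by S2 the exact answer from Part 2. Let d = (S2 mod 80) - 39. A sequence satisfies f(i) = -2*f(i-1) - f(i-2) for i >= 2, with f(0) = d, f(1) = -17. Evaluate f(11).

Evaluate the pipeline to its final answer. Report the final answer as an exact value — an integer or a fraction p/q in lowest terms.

Part 1: total draws C(8,5) = 56; favorable C(4,1)*C(4,4) = 4; P = 1/14; answer 1/14
Part 2: S1 = 1/14; threaded value p + q = 15; r = -8; -2*(-8)^3 - 2*(-8)^2 - 3*(-8)^1 - 4 = (1024) + (-128) + (24) + (-4) = 916; answer 916
Part 3: S2 = 916; d = -3; f(2) = -2*(-17) - 1*(-3) = 37; iterating: f(2)=37, f(3)=-57, f(4)=77, f(5)=-97, f(6)=117, f(7)=-137, f(8)=157, f(9)=-177, f(10)=197, f(11)=-217; answer -217

-217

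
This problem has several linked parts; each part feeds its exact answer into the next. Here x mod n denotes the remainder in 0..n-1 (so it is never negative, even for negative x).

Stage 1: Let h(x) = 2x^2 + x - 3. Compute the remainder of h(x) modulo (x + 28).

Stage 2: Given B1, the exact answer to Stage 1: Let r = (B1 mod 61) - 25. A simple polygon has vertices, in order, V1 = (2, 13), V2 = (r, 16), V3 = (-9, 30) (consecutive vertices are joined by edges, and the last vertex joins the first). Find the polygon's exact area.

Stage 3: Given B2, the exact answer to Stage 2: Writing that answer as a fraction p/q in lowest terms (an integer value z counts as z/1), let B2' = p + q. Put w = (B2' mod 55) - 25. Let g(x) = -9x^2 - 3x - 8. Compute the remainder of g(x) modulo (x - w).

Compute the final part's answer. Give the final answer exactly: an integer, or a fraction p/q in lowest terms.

-4700

Stage 1: remainder = value at the root: 2*(-28)^2 + 1*(-28)^1 - 3 = (1568) + (-28) + (-3) = 1537; answer 1537
Stage 2: B1 = 1537; r = -13; cross terms: (2*16 - -13*13)=201, (-13*30 - -9*16)=-246, (-9*13 - 2*30)=-177; twice the area = |-222| = 222; area = 111; answer 111
Stage 3: B2 = 111; threaded value p + q = 112; w = -23; remainder = value at the root: -9*(-23)^2 - 3*(-23)^1 - 8 = (-4761) + (69) + (-8) = -4700; answer -4700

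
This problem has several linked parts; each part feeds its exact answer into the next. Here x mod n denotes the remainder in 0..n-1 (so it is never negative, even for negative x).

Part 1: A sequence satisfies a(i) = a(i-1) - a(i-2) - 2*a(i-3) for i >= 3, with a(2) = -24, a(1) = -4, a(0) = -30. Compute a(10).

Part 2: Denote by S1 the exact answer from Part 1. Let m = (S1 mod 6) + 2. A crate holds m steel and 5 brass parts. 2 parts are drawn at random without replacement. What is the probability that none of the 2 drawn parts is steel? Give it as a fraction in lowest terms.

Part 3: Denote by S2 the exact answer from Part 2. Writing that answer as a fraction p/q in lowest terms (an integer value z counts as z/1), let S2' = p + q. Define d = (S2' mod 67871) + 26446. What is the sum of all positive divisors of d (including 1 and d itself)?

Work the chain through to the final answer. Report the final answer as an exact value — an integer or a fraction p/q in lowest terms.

Part 1: a(3) = 1*(-24) - 1*(-4) - 2*(-30) = 40; iterating: a(3)=40, a(4)=72, a(5)=80, a(6)=-72, a(7)=-296, a(8)=-384, a(9)=56, a(10)=1032; answer 1032
Part 2: S1 = 1032; m = 2; total draws C(7,2) = 21; favorable C(5,2) = 10; P = 10/21; answer 10/21
Part 3: S2 = 10/21; threaded value p + q = 31; d = 26477; 26477 = 11 * 29 * 83; sigma = (1 + 11) * (1 + 29) * (1 + 83) = 12 * 30 * 84 = 30240; answer 30240

30240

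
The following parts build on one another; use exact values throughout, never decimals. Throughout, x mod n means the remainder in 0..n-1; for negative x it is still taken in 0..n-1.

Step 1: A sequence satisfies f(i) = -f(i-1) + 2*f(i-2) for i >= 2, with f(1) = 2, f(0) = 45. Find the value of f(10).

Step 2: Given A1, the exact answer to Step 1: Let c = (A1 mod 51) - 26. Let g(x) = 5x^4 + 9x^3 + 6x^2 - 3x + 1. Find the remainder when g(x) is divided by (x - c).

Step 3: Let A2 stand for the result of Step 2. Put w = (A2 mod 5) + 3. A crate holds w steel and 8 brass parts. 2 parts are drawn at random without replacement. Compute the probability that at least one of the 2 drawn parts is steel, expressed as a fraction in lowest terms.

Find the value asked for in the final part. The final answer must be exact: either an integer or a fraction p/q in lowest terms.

19/33

Step 1: f(2) = -1*(2) + 2*(45) = 88; iterating: f(2)=88, f(3)=-84, f(4)=260, f(5)=-428, f(6)=948, f(7)=-1804, f(8)=3700, f(9)=-7308, f(10)=14708; answer 14708
Step 2: A1 = 14708; c = -6; remainder = value at the root: 5*(-6)^4 + 9*(-6)^3 + 6*(-6)^2 - 3*(-6)^1 + 1 = (6480) + (-1944) + (216) + (18) + (1) = 4771; answer 4771
Step 3: A2 = 4771; w = 4; total draws C(12,2) = 66; complement C(8,2) = 28; favorable 66 - 28 = 38; P = 19/33; answer 19/33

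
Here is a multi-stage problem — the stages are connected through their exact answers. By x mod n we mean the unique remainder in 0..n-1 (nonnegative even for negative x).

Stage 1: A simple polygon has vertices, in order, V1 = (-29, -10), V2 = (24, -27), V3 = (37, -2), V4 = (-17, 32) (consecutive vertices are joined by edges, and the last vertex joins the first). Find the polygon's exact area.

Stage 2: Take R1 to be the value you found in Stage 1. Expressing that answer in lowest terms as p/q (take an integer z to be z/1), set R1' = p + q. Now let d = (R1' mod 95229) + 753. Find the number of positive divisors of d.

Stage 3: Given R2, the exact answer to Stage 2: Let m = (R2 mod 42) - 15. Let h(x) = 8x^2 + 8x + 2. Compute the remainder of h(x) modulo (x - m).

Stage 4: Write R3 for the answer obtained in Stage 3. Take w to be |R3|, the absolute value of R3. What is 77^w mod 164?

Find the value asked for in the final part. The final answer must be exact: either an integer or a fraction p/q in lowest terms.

105

Stage 1: cross terms: (-29*-27 - 24*-10)=1023, (24*-2 - 37*-27)=951, (37*32 - -17*-2)=1150, (-17*-10 - -29*32)=1098; twice the area = |4222| = 4222; area = 2111; answer 2111
Stage 2: R1 = 2111; threaded value p + q = 2112; d = 2865; 2865 = 3 * 5 * 191; number of divisors = (1+1) * (1+1) * (1+1) = 8; answer 8
Stage 3: R2 = 8; m = -7; remainder = value at the root: 8*(-7)^2 + 8*(-7)^1 + 2 = (392) + (-56) + (2) = 338; answer 338
Stage 4: R3 = 338; w = 338; squarings mod 164: 77^1=77, 77^2=25, 77^4=133, 77^8=141, 77^16=37, 77^32=57, 77^64=133, 77^128=141, 77^256=37; 77^338 = 77^2 * 77^16 * 77^64 * 77^256 = 105 (mod 164); answer 105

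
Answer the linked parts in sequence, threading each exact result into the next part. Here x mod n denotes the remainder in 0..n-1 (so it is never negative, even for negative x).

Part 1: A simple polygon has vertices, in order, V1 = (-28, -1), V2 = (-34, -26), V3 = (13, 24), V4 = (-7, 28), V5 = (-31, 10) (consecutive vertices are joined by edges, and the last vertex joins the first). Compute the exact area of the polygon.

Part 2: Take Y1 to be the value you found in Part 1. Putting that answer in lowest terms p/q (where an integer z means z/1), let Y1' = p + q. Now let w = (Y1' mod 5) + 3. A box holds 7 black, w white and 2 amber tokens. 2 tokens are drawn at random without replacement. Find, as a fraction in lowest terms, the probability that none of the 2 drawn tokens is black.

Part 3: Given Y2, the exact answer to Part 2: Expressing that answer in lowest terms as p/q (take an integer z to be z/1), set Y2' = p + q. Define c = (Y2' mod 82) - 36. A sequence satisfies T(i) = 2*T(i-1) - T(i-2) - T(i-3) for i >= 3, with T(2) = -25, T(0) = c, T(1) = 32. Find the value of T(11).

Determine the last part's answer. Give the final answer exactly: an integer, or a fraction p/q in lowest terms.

Part 1: cross terms: (-28*-26 - -34*-1)=694, (-34*24 - 13*-26)=-478, (13*28 - -7*24)=532, (-7*10 - -31*28)=798, (-31*-1 - -28*10)=311; twice the area = |1857| = 1857; area = 1857/2; answer 1857/2
Part 2: Y1 = 1857/2; threaded value p + q = 1859; w = 7; total draws C(16,2) = 120; favorable C(9,2) = 36; P = 3/10; answer 3/10
Part 3: Y2 = 3/10; threaded value p + q = 13; c = -23; T(3) = 2*(-25) - 1*(32) - 1*(-23) = -59; iterating: T(3)=-59, T(4)=-125, T(5)=-166, T(6)=-148, T(7)=-5, T(8)=304, T(9)=761, T(10)=1223, T(11)=1381; answer 1381

1381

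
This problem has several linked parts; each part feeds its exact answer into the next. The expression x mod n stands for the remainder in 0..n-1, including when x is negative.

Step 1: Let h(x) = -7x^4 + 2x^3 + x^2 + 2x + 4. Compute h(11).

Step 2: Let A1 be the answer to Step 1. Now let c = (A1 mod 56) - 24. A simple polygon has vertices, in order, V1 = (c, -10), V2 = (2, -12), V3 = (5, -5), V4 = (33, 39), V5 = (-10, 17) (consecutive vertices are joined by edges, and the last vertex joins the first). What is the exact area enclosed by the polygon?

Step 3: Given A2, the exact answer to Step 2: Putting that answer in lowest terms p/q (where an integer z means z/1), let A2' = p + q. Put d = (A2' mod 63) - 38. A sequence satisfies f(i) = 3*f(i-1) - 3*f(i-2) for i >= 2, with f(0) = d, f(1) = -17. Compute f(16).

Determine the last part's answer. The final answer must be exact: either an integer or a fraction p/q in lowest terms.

Step 1: -7*(11)^4 + 2*(11)^3 + 1*(11)^2 + 2*(11)^1 + 4 = (-102487) + (2662) + (121) + (22) + (4) = -99678; answer -99678
Step 2: A1 = -99678; c = -22; cross terms: (-22*-12 - 2*-10)=284, (2*-5 - 5*-12)=50, (5*39 - 33*-5)=360, (33*17 - -10*39)=951, (-10*-10 - -22*17)=474; twice the area = |2119| = 2119; area = 2119/2; answer 2119/2
Step 3: A2 = 2119/2; threaded value p + q = 2121; d = 4; f(2) = 3*(-17) - 3*(4) = -63; iterating: f(2)=-63, f(3)=-138, f(4)=-225, f(5)=-261, f(6)=-108, f(7)=459, f(8)=1701, f(9)=3726, f(10)=6075, f(11)=7047, f(12)=2916, f(13)=-12393, f(14)=-45927, f(15)=-100602, f(16)=-164025; answer -164025

-164025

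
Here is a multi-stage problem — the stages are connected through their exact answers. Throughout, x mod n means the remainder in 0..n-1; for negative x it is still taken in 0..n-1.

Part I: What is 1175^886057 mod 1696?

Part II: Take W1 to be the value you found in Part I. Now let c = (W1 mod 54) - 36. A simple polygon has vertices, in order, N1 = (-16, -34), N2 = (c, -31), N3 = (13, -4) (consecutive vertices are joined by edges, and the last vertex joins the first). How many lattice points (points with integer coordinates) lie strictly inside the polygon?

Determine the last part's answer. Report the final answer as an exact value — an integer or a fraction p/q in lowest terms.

28

Part I: squarings mod 1696: 1175^1=1175, 1175^2=81, 1175^4=1473, 1175^8=545, 1175^16=225, 1175^32=1441, 1175^64=577, 1175^128=513, 1175^256=289, 1175^512=417, 1175^1024=897, 1175^2048=705, 1175^4096=97, 1175^8192=929, 1175^16384=1473, 1175^32768=545, 1175^65536=225, 1175^131072=1441, 1175^262144=577, 1175^524288=513; 1175^886057 = 1175^1 * 1175^8 * 1175^32 * 1175^256 * 1175^1024 * 1175^32768 * 1175^65536 * 1175^262144 * 1175^524288 = 1047 (mod 1696); answer 1047
Part II: W1 = 1047; c = -15; cross terms: (-16*-31 - -15*-34)=-14, (-15*-4 - 13*-31)=463, (13*-34 - -16*-4)=-506; twice the area = |-57| = 57; area = 57/2; boundary points = 1 + 1 + 1 = 3; strictly interior points = area - boundary/2 + 1 = 28; answer 28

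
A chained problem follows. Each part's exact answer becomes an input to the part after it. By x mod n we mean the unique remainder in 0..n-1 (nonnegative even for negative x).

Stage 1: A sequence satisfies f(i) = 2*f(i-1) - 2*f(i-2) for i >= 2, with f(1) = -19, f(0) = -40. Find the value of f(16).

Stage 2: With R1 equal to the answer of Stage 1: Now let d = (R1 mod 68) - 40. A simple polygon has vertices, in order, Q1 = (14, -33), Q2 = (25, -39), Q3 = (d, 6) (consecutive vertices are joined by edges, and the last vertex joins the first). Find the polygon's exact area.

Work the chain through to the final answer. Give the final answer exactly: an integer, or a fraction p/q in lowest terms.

Stage 1: f(2) = 2*(-19) - 2*(-40) = 42; iterating: f(2)=42, f(3)=122, f(4)=160, f(5)=76, f(6)=-168, f(7)=-488, f(8)=-640, f(9)=-304, f(10)=672, f(11)=1952, f(12)=2560, f(13)=1216, f(14)=-2688, f(15)=-7808, f(16)=-10240; answer -10240
Stage 2: R1 = -10240; d = -12; cross terms: (14*-39 - 25*-33)=279, (25*6 - -12*-39)=-318, (-12*-33 - 14*6)=312; twice the area = |273| = 273; area = 273/2; answer 273/2

273/2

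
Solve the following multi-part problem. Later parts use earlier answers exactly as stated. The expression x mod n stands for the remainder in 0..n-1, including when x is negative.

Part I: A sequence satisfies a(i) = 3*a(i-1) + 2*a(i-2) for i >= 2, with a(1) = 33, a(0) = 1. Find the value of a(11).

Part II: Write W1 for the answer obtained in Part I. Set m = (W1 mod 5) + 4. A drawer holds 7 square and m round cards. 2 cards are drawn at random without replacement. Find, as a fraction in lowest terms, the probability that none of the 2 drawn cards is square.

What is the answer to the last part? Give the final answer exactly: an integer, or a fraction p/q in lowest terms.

Part I: a(2) = 3*(33) + 2*(1) = 101; iterating: a(2)=101, a(3)=369, a(4)=1309, a(5)=4665, a(6)=16613, a(7)=59169, a(8)=210733, a(9)=750537, a(10)=2673077, a(11)=9520305; answer 9520305
Part II: W1 = 9520305; m = 4; total draws C(11,2) = 55; favorable C(4,2) = 6; P = 6/55; answer 6/55

6/55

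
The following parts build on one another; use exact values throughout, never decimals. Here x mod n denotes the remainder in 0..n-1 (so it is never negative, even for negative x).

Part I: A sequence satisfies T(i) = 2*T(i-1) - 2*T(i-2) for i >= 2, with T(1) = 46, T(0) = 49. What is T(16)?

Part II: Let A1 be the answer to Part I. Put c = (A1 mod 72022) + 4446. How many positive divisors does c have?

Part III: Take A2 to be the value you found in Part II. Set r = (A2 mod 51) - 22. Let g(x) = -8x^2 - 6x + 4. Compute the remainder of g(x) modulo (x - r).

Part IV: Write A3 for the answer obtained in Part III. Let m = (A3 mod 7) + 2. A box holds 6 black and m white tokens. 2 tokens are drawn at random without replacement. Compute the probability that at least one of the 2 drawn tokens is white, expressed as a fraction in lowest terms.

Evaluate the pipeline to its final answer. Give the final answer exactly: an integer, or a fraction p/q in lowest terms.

Part I: T(2) = 2*(46) - 2*(49) = -6; iterating: T(2)=-6, T(3)=-104, T(4)=-196, T(5)=-184, T(6)=24, T(7)=416, T(8)=784, T(9)=736, T(10)=-96, T(11)=-1664, T(12)=-3136, T(13)=-2944, T(14)=384, T(15)=6656, T(16)=12544; answer 12544
Part II: A1 = 12544; c = 16990; 16990 = 2 * 5 * 1699; number of divisors = (1+1) * (1+1) * (1+1) = 8; answer 8
Part III: A2 = 8; r = -14; remainder = value at the root: -8*(-14)^2 - 6*(-14)^1 + 4 = (-1568) + (84) + (4) = -1480; answer -1480
Part IV: A3 = -1480; m = 6; total draws C(12,2) = 66; complement C(6,2) = 15; favorable 66 - 15 = 51; P = 17/22; answer 17/22

17/22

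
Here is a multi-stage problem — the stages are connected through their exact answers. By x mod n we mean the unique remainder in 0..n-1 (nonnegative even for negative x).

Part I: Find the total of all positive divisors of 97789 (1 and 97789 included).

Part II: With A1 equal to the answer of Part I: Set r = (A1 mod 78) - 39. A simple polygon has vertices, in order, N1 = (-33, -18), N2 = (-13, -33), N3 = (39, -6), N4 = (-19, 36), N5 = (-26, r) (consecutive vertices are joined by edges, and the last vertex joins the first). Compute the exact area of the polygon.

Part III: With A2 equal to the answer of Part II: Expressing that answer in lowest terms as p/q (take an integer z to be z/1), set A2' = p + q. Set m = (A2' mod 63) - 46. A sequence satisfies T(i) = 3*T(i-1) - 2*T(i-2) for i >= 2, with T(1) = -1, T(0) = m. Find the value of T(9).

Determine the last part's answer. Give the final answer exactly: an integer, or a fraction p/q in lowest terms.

Part I: 97789 is prime, so its only divisors are 1 and 97789; sigma = 1 + 97789 = 97790; answer 97790
Part II: A1 = 97790; r = 17; cross terms: (-33*-33 - -13*-18)=855, (-13*-6 - 39*-33)=1365, (39*36 - -19*-6)=1290, (-19*17 - -26*36)=613, (-26*-18 - -33*17)=1029; twice the area = |5152| = 5152; area = 2576; answer 2576
Part III: A2 = 2576; threaded value p + q = 2577; m = 11; T(2) = 3*(-1) - 2*(11) = -25; iterating: T(2)=-25, T(3)=-73, T(4)=-169, T(5)=-361, T(6)=-745, T(7)=-1513, T(8)=-3049, T(9)=-6121; answer -6121

-6121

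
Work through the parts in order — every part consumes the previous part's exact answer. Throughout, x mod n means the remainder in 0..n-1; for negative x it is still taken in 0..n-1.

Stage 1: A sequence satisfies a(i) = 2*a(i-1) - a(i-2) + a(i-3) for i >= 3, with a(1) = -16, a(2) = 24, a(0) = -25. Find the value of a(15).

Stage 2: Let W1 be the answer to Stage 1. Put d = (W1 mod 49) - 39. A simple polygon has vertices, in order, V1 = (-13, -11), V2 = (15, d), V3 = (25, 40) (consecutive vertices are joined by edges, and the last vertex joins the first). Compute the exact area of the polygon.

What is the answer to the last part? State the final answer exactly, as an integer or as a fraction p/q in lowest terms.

619

Stage 1: a(3) = 2*(24) - 1*(-16) + 1*(-25) = 39; iterating: a(3)=39, a(4)=38, a(5)=61, a(6)=123, a(7)=223, a(8)=384, a(9)=668, a(10)=1175, a(11)=2066, a(12)=3625, a(13)=6359, a(14)=11159, a(15)=19584; answer 19584
Stage 2: W1 = 19584; d = -6; cross terms: (-13*-6 - 15*-11)=243, (15*40 - 25*-6)=750, (25*-11 - -13*40)=245; twice the area = |1238| = 1238; area = 619; answer 619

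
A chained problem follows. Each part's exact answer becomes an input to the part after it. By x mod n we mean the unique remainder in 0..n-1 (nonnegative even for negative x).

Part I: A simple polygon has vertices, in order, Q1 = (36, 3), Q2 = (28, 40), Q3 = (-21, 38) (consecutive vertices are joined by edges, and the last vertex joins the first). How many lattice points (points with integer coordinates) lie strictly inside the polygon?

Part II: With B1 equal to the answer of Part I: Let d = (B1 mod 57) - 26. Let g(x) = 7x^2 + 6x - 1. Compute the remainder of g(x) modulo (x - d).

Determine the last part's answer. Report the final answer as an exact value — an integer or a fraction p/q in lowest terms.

3887

Part I: cross terms: (36*40 - 28*3)=1356, (28*38 - -21*40)=1904, (-21*3 - 36*38)=-1431; twice the area = |1829| = 1829; area = 1829/2; boundary points = 1 + 1 + 1 = 3; strictly interior points = area - boundary/2 + 1 = 914; answer 914
Part II: B1 = 914; d = -24; remainder = value at the root: 7*(-24)^2 + 6*(-24)^1 - 1 = (4032) + (-144) + (-1) = 3887; answer 3887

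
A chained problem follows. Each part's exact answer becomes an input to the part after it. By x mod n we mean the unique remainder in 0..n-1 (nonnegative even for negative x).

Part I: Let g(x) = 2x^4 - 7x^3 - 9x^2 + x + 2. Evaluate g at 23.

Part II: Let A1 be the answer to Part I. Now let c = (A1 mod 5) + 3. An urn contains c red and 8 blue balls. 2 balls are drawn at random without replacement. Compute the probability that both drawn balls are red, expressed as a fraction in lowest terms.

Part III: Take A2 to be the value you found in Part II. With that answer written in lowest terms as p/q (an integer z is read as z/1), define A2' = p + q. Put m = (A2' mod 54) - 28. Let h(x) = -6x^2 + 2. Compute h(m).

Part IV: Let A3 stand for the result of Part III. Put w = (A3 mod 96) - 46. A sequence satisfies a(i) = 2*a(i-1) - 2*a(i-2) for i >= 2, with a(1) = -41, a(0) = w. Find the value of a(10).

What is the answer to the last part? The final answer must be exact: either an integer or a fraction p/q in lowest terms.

Part I: 2*(23)^4 - 7*(23)^3 - 9*(23)^2 + 1*(23)^1 + 2 = (559682) + (-85169) + (-4761) + (23) + (2) = 469777; answer 469777
Part II: A1 = 469777; c = 5; total draws C(13,2) = 78; favorable C(5,2) = 10; P = 5/39; answer 5/39
Part III: A2 = 5/39; threaded value p + q = 44; m = 16; -6*(16)^2 + 2 = (-1536) + (2) = -1534; answer -1534
Part IV: A3 = -1534; w = -44; a(2) = 2*(-41) - 2*(-44) = 6; iterating: a(2)=6, a(3)=94, a(4)=176, a(5)=164, a(6)=-24, a(7)=-376, a(8)=-704, a(9)=-656, a(10)=96; answer 96

96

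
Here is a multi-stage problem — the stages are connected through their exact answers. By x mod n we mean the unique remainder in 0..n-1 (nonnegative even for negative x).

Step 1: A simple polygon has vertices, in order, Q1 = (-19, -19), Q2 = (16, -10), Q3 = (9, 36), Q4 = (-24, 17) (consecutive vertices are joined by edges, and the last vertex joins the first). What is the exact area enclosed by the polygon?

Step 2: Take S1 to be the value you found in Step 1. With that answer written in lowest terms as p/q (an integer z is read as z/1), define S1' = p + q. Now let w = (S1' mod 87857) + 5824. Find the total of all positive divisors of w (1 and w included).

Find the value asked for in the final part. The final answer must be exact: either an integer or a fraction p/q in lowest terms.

7480

Step 1: cross terms: (-19*-10 - 16*-19)=494, (16*36 - 9*-10)=666, (9*17 - -24*36)=1017, (-24*-19 - -19*17)=779; twice the area = |2956| = 2956; area = 1478; answer 1478
Step 2: S1 = 1478; threaded value p + q = 1479; w = 7303; 7303 = 67 * 109; sigma = (1 + 67) * (1 + 109) = 68 * 110 = 7480; answer 7480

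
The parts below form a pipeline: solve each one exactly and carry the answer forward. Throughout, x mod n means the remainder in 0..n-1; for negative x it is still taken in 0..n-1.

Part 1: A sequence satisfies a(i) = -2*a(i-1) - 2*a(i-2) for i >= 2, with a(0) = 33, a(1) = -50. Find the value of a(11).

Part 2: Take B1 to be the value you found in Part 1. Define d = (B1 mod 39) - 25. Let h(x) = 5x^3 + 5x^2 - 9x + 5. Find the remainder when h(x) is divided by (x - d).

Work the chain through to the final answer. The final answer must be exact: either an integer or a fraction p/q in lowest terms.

-37815

Part 1: a(2) = -2*(-50) - 2*(33) = 34; iterating: a(2)=34, a(3)=32, a(4)=-132, a(5)=200, a(6)=-136, a(7)=-128, a(8)=528, a(9)=-800, a(10)=544, a(11)=512; answer 512
Part 2: B1 = 512; d = -20; remainder = value at the root: 5*(-20)^3 + 5*(-20)^2 - 9*(-20)^1 + 5 = (-40000) + (2000) + (180) + (5) = -37815; answer -37815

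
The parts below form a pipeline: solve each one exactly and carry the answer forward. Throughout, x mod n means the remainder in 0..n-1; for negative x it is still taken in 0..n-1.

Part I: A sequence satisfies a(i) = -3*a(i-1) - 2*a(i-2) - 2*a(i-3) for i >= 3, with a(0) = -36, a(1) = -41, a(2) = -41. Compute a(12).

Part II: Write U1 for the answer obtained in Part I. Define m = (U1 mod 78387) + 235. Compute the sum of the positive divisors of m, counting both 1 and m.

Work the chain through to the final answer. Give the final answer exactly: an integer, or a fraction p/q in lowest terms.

33516

Part I: a(3) = -3*(-41) - 2*(-41) - 2*(-36) = 277; iterating: a(3)=277, a(4)=-667, a(5)=1529, a(6)=-3807, a(7)=9697, a(8)=-24535, a(9)=61825, a(10)=-155799, a(11)=392817, a(12)=-990503; answer -990503
Part II: U1 = -990503; m = 28763; 28763 = 7^2 * 587; sigma = (1 + 7 + 49) * (1 + 587) = 57 * 588 = 33516; answer 33516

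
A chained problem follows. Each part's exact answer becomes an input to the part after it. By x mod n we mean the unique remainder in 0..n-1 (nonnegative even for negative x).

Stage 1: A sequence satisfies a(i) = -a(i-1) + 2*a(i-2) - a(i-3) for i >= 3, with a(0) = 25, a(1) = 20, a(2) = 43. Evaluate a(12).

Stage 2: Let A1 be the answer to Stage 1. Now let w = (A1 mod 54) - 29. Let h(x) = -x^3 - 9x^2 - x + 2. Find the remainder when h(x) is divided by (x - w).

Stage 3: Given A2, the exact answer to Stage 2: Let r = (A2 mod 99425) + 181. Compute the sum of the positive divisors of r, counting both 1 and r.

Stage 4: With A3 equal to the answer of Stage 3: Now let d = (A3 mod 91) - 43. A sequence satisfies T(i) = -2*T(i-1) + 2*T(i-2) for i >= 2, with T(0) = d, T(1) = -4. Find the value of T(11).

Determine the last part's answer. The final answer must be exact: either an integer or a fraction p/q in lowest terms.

Stage 1: a(3) = -1*(43) + 2*(20) - 1*(25) = -28; iterating: a(3)=-28, a(4)=94, a(5)=-193, a(6)=409, a(7)=-889, a(8)=1900, a(9)=-4087, a(10)=8776, a(11)=-18850, a(12)=40489; answer 40489
Stage 2: A1 = 40489; w = 14; remainder = value at the root: -1*(14)^3 - 9*(14)^2 - 1*(14)^1 + 2 = (-2744) + (-1764) + (-14) + (2) = -4520; answer -4520
Stage 3: A2 = -4520; r = 95086; 95086 = 2 * 47543; sigma = (1 + 2) * (1 + 47543) = 3 * 47544 = 142632; answer 142632
Stage 4: A3 = 142632; d = -8; T(2) = -2*(-4) + 2*(-8) = -8; iterating: T(2)=-8, T(3)=8, T(4)=-32, T(5)=80, T(6)=-224, T(7)=608, T(8)=-1664, T(9)=4544, T(10)=-12416, T(11)=33920; answer 33920

33920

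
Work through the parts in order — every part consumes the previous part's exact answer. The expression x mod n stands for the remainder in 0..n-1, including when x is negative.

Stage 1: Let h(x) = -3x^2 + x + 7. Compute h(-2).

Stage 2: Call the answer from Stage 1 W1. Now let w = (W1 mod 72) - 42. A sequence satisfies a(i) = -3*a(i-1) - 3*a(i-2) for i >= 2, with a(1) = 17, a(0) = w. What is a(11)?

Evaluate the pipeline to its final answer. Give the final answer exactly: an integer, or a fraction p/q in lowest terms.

Stage 1: -3*(-2)^2 + 1*(-2)^1 + 7 = (-12) + (-2) + (7) = -7; answer -7
Stage 2: W1 = -7; w = 23; a(2) = -3*(17) - 3*(23) = -120; iterating: a(2)=-120, a(3)=309, a(4)=-567, a(5)=774, a(6)=-621, a(7)=-459, a(8)=3240, a(9)=-8343, a(10)=15309, a(11)=-20898; answer -20898

-20898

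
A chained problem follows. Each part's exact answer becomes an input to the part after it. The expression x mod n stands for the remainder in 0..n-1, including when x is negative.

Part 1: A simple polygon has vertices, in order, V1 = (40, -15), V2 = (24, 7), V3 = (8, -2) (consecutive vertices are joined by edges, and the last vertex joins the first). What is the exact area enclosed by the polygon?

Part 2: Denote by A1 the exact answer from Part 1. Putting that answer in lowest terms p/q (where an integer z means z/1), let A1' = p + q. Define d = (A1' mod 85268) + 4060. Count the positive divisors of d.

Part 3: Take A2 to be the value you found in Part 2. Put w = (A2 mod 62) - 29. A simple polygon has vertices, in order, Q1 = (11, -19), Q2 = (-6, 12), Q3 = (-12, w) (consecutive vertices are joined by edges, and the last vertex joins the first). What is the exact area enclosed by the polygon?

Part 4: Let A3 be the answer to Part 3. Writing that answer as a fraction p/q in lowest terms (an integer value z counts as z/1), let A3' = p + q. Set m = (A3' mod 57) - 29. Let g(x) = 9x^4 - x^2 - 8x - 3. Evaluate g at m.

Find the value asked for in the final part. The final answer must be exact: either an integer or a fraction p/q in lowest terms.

89977

Part 1: cross terms: (40*7 - 24*-15)=640, (24*-2 - 8*7)=-104, (8*-15 - 40*-2)=-40; twice the area = |496| = 496; area = 248; answer 248
Part 2: A1 = 248; threaded value p + q = 249; d = 4309; 4309 = 31 * 139; number of divisors = (1+1) * (1+1) = 4; answer 4
Part 3: A2 = 4; w = -25; cross terms: (11*12 - -6*-19)=18, (-6*-25 - -12*12)=294, (-12*-19 - 11*-25)=503; twice the area = |815| = 815; area = 815/2; answer 815/2
Part 4: A3 = 815/2; threaded value p + q = 817; m = -10; 9*(-10)^4 - 1*(-10)^2 - 8*(-10)^1 - 3 = (90000) + (-100) + (80) + (-3) = 89977; answer 89977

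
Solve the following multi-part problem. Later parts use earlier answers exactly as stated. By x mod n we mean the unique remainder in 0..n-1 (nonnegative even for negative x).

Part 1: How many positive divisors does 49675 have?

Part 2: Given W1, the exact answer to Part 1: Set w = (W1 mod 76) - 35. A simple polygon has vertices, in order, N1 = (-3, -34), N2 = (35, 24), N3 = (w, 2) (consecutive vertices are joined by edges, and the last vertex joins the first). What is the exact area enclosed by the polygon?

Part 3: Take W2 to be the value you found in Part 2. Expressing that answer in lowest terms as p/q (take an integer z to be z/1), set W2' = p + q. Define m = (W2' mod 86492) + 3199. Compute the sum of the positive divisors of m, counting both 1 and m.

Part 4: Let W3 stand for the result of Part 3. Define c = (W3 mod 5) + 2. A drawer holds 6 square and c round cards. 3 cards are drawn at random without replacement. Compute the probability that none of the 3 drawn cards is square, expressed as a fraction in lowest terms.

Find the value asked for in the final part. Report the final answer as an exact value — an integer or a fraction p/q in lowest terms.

Part 1: 49675 = 5^2 * 1987; number of divisors = (2+1) * (1+1) = 6; answer 6
Part 2: W1 = 6; w = -29; cross terms: (-3*24 - 35*-34)=1118, (35*2 - -29*24)=766, (-29*-34 - -3*2)=992; twice the area = |2876| = 2876; area = 1438; answer 1438
Part 3: W2 = 1438; threaded value p + q = 1439; m = 4638; 4638 = 2 * 3 * 773; sigma = (1 + 2) * (1 + 3) * (1 + 773) = 3 * 4 * 774 = 9288; answer 9288
Part 4: W3 = 9288; c = 5; total draws C(11,3) = 165; favorable C(5,3) = 10; P = 2/33; answer 2/33

2/33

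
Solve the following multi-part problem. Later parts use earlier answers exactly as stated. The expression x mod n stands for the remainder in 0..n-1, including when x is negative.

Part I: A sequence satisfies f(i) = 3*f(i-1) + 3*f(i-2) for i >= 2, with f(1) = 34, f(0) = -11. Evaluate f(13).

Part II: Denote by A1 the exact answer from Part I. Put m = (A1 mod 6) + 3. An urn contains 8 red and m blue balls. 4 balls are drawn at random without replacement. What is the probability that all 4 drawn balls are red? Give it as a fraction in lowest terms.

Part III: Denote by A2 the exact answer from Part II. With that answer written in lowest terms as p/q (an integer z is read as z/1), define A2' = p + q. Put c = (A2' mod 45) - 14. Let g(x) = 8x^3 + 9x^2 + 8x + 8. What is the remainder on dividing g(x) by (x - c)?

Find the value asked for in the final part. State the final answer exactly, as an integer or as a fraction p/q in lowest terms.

Part I: f(2) = 3*(34) + 3*(-11) = 69; iterating: f(2)=69, f(3)=309, f(4)=1134, f(5)=4329, f(6)=16389, f(7)=62154, f(8)=235629, f(9)=893349, f(10)=3386934, f(11)=12840849, f(12)=48683349, f(13)=184572594; answer 184572594
Part II: A1 = 184572594; m = 3; total draws C(11,4) = 330; favorable C(8,4) = 70; P = 7/33; answer 7/33
Part III: A2 = 7/33; threaded value p + q = 40; c = 26; remainder = value at the root: 8*(26)^3 + 9*(26)^2 + 8*(26)^1 + 8 = (140608) + (6084) + (208) + (8) = 146908; answer 146908

146908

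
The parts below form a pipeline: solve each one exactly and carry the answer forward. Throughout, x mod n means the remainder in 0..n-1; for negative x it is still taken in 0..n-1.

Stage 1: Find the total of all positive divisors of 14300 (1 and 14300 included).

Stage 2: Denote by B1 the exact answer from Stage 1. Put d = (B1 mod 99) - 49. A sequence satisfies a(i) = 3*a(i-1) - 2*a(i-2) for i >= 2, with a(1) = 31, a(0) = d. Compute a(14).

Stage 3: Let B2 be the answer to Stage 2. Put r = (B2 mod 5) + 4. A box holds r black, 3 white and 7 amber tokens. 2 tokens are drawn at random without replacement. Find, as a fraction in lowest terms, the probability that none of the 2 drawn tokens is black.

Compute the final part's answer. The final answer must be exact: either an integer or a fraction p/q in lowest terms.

45/136

Stage 1: 14300 = 2^2 * 5^2 * 11 * 13; sigma = (1 + 2 + 4) * (1 + 5 + 25) * (1 + 11) * (1 + 13) = 7 * 31 * 12 * 14 = 36456; answer 36456
Stage 2: B1 = 36456; d = -25; a(2) = 3*(31) - 2*(-25) = 143; iterating: a(2)=143, a(3)=367, a(4)=815, a(5)=1711, a(6)=3503, a(7)=7087, a(8)=14255, a(9)=28591, a(10)=57263, a(11)=114607, a(12)=229295, a(13)=458671, a(14)=917423; answer 917423
Stage 3: B2 = 917423; r = 7; total draws C(17,2) = 136; favorable C(10,2) = 45; P = 45/136; answer 45/136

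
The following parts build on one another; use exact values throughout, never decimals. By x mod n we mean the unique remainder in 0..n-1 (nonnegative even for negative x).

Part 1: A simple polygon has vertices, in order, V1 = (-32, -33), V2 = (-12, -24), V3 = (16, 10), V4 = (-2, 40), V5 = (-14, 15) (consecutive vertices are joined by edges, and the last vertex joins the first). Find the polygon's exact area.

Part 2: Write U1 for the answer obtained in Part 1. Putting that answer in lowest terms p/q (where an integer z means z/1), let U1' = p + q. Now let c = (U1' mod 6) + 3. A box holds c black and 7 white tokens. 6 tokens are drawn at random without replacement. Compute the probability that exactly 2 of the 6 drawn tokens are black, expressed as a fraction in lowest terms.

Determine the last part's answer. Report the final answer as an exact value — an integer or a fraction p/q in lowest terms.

28/143

Part 1: cross terms: (-32*-24 - -12*-33)=372, (-12*10 - 16*-24)=264, (16*40 - -2*10)=660, (-2*15 - -14*40)=530, (-14*-33 - -32*15)=942; twice the area = |2768| = 2768; area = 1384; answer 1384
Part 2: U1 = 1384; threaded value p + q = 1385; c = 8; total draws C(15,6) = 5005; favorable C(8,2)*C(7,4) = 980; P = 28/143; answer 28/143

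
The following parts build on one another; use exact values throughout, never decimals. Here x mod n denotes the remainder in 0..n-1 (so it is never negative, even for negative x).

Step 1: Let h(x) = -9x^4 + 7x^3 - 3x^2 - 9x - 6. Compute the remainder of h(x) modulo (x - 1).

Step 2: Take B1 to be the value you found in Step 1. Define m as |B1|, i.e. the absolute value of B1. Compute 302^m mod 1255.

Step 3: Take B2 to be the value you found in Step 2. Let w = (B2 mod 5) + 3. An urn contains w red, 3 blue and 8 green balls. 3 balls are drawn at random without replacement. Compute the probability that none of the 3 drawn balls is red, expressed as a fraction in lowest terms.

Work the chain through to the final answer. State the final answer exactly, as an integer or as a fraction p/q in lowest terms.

Step 1: remainder = value at the root: -9*(1)^4 + 7*(1)^3 - 3*(1)^2 - 9*(1)^1 - 6 = (-9) + (7) + (-3) + (-9) + (-6) = -20; answer -20
Step 2: B1 = -20; m = 20; squarings mod 1255: 302^1=302, 302^2=844, 302^4=751, 302^8=506, 302^16=16; 302^20 = 302^4 * 302^16 = 721 (mod 1255); answer 721
Step 3: B2 = 721; w = 4; total draws C(15,3) = 455; favorable C(11,3) = 165; P = 33/91; answer 33/91

33/91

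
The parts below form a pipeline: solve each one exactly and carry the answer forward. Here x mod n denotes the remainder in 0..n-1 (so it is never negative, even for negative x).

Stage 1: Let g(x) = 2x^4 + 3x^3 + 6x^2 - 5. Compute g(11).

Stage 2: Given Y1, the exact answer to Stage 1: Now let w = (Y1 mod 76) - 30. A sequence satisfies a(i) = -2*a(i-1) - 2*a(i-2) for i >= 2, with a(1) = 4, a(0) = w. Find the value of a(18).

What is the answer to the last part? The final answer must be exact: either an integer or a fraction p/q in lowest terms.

1024

Stage 1: 2*(11)^4 + 3*(11)^3 + 6*(11)^2 - 5 = (29282) + (3993) + (726) + (-5) = 33996; answer 33996
Stage 2: Y1 = 33996; w = -6; a(2) = -2*(4) - 2*(-6) = 4; iterating: a(2)=4, a(3)=-16, a(4)=24, a(5)=-16, a(6)=-16, a(7)=64, a(8)=-96, a(9)=64, a(10)=64, a(11)=-256, a(12)=384, a(13)=-256, a(14)=-256, a(15)=1024, a(16)=-1536, a(17)=1024, a(18)=1024; answer 1024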